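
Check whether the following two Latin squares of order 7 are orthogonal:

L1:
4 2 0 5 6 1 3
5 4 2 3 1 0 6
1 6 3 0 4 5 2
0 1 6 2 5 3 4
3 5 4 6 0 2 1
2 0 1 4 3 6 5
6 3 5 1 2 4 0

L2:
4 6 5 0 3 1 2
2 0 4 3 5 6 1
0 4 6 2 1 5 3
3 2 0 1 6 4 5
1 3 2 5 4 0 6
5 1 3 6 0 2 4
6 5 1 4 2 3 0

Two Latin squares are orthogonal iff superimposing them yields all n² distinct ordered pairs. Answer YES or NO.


Form the n² = 49 superimposed pairs (L1[i][j], L2[i][j]), row by row (rows and columns indexed from 0):
row 0: (4,4) (2,6) (0,5) (5,0) (6,3) (1,1) (3,2)
row 1: (5,2) (4,0) (2,4) (3,3) (1,5) (0,6) (6,1)
row 2: (1,0) (6,4) (3,6) (0,2) (4,1) (5,5) (2,3)
row 3: (0,3) (1,2) (6,0) (2,1) (5,6) (3,4) (4,5)
row 4: (3,1) (5,3) (4,2) (6,5) (0,4) (2,0) (1,6)
row 5: (2,5) (0,1) (1,3) (4,6) (3,0) (6,2) (5,4)
row 6: (6,6) (3,5) (5,1) (1,4) (2,2) (4,3) (0,0)
Orthogonality requires all 49 pairs distinct.
Check by first coordinate: for each symbol s of L1, list the L2 entries in the n cells where L1 = s; they must all differ.
  L1 = 0: L2 entries (in reading order) 5, 6, 2, 3, 4, 1, 0 — all 7 distinct ✓
  L1 = 1: L2 entries (in reading order) 1, 5, 0, 2, 6, 3, 4 — all 7 distinct ✓
  L1 = 2: L2 entries (in reading order) 6, 4, 3, 1, 0, 5, 2 — all 7 distinct ✓
  L1 = 3: L2 entries (in reading order) 2, 3, 6, 4, 1, 0, 5 — all 7 distinct ✓
  L1 = 4: L2 entries (in reading order) 4, 0, 1, 5, 2, 6, 3 — all 7 distinct ✓
  L1 = 5: L2 entries (in reading order) 0, 2, 5, 6, 3, 4, 1 — all 7 distinct ✓
  L1 = 6: L2 entries (in reading order) 3, 1, 4, 0, 5, 2, 6 — all 7 distinct ✓
Every symbol of L1 meets every symbol of L2 exactly once, so all 49 pairs are distinct (49 of 49).
Conclusion: YES.

YES


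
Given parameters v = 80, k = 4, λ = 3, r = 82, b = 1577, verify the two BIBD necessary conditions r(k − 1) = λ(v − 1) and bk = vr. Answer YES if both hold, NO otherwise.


Condition (i): r(k − 1) = 82·3 = 246; λ(v − 1) = 3·79 = 237. Match? NO.
Condition (ii): bk = 1577·4 = 6308; vr = 80·82 = 6560. Match? NO.
Both conditions hold? NO.

NO


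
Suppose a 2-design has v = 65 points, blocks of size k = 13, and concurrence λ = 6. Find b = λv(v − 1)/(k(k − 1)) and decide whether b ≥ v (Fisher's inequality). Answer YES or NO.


b = λv(v − 1)/(k(k − 1)) = 6·65·64/(13·12) = 24960/156 = 160.
Compare with v = 65: b ≥ v, so Fisher's inequality holds.

YES


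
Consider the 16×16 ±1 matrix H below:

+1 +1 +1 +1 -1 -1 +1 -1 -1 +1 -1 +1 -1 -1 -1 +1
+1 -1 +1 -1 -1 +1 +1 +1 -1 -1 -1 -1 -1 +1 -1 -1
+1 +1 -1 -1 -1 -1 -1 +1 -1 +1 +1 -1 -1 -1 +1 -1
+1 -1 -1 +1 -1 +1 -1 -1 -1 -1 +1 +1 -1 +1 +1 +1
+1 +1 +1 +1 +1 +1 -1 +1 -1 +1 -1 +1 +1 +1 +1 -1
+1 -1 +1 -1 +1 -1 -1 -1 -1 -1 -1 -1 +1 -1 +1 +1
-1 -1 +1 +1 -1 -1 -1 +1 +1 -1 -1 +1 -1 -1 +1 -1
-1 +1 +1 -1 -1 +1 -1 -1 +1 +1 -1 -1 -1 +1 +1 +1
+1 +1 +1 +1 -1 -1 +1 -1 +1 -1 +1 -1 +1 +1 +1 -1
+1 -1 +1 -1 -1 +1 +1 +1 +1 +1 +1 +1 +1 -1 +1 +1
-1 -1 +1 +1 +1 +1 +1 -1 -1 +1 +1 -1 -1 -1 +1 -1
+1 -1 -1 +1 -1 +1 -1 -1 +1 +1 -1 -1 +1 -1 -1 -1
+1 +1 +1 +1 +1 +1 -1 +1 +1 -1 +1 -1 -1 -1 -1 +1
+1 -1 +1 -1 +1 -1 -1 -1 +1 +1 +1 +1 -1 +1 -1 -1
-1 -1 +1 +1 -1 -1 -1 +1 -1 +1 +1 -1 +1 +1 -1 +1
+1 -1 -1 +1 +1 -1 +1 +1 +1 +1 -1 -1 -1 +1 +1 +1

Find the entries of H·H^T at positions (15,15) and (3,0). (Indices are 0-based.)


Row 0 of H: [1, 1, 1, 1, -1, -1, 1, -1, -1, 1, -1, 1, -1, -1, -1, 1].
Row 3 of H: [1, -1, -1, 1, -1, 1, -1, -1, -1, -1, 1, 1, -1, 1, 1, 1].
Row 15 of H: [1, -1, -1, 1, 1, -1, 1, 1, 1, 1, -1, -1, -1, 1, 1, 1].
(H·H^T)[15][15] = Σ_j H[15][j]·H[15][j] = (1)² + (-1)² + (-1)² + (1)² + (1)² + (-1)² + (1)² + (1)² + (1)² + (1)² + (-1)² + (-1)² + (-1)² + (1)² + (1)² + (1)² = 1 + 1 + 1 + 1 + 1 + 1 + 1 + 1 + 1 + 1 + 1 + 1 + 1 + 1 + 1 + 1 = 16.
(H·H^T)[3][0] = Σ_j H[3][j]·H[0][j] = (1)·(1) + (-1)·(1) + (-1)·(1) + (1)·(1) + (-1)·(-1) + (1)·(-1) + (-1)·(1) + (-1)·(-1) + (-1)·(-1) + (-1)·(1) + (1)·(-1) + (1)·(1) + (-1)·(-1) + (1)·(-1) + (1)·(-1) + (1)·(1) = 1 + -1 + -1 + 1 + 1 + -1 + -1 + 1 + 1 + -1 + -1 + 1 + 1 + -1 + -1 + 1 = 0.
So rows 3 and 0 are orthogonal; the diagonal entry equals n = 16.

(15,15) entry = 16; (3,0) entry = 0.


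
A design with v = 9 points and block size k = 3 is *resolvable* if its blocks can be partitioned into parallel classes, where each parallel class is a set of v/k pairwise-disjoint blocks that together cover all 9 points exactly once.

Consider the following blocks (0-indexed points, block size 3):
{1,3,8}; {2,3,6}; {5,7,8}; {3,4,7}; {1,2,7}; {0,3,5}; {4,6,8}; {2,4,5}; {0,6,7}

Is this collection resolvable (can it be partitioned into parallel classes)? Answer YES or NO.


v = 9, block size k = 3, number of blocks = 9.
For resolvability, blocks must partition into parallel classes of size v/k = 3.
Total blocks must therefore be a multiple of 3: 9 = 3·3 + 0 ⇒ divisible ✓.
Consider block {2,3,6}. The only other block(s) in the collection disjoint from it are {5,7,8} — just 1 block(s). Any parallel class containing {2,3,6} would need 2 other blocks each disjoint from it, so no parallel class of size 3 can contain {2,3,6}.
Since every block must belong to some parallel class in a resolution, the collection cannot be partitioned into parallel classes.
Resolvable? NO.

NO


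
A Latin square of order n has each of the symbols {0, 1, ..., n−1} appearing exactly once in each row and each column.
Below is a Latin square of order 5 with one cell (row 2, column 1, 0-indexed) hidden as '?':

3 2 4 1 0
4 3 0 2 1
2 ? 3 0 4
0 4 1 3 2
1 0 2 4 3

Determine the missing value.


Row 2 contains symbols [0, 2, 3, 4] — missing [1].
Column 1 contains symbols [0, 2, 3, 4] — missing [1].
The missing symbol must appear in both missing sets; intersection = [1].
Therefore the hidden value is 1.

Missing value = 1.


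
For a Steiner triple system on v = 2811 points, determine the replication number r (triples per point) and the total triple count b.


An STS(v) is a 2-(v, 3, 1) BIBD: block size k = 3, λ = 1.
Replication: r(k − 1) = λ(v − 1) ⇒ r·2 = 2811 − 1 = 2810 ⇒ r = 1405.
Block count: bk = vr ⇒ b·3 = 2811·1405 = 3949455 ⇒ b = 1316485.

r = 1405, b = 1316485.


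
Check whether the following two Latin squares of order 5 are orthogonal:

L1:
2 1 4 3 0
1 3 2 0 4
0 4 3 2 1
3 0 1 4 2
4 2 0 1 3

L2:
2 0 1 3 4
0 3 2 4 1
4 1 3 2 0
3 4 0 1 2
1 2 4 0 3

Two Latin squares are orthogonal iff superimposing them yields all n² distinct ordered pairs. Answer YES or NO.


Form the n² = 25 superimposed pairs (L1[i][j], L2[i][j]), row by row (rows and columns indexed from 0):
row 0: (2,2) (1,0) (4,1) (3,3) (0,4)
row 1: (1,0) (3,3) (2,2) (0,4) (4,1)
row 2: (0,4) (4,1) (3,3) (2,2) (1,0)
row 3: (3,3) (0,4) (1,0) (4,1) (2,2)
row 4: (4,1) (2,2) (0,4) (1,0) (3,3)
Orthogonality requires all 25 pairs distinct.
But the pair (1,0) repeats: cell (0,1) has L1 = 1, L2 = 0, and cell (1,0) has L1 = 1, L2 = 0.
A repeated pair means some other pair never occurs (only 5 distinct pairs out of 25), so the squares are not orthogonal.
Conclusion: NO.

NO


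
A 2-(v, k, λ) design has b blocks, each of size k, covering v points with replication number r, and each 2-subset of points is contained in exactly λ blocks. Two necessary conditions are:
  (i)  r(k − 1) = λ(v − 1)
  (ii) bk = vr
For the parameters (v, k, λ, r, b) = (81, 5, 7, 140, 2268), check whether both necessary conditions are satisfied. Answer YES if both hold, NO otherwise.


Condition (i): r(k − 1) = 140·4 = 560; λ(v − 1) = 7·80 = 560. Match? YES.
Condition (ii): bk = 2268·5 = 11340; vr = 81·140 = 11340. Match? YES.
Both conditions hold? YES.

YES


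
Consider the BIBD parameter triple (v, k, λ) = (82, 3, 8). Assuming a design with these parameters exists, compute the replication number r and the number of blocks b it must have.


Any 2-(v, k, λ) BIBD satisfies two necessary conditions:
  (i)  Each point sits in r blocks, and counting incidences through any fixed point gives r(k − 1) = λ(v − 1), so r = λ(v − 1)/(k − 1).
  (ii) Total incidences bk = vr, so b = vr/k.
Step 1: r = λ(v − 1)/(k − 1) = 8·(82 − 1)/(3 − 1) = 8·81/2 = 648/2 = 324.
Step 2: b = vr/k = 82·324/3 = 26568/3 = 8856.
Check integrality: r = 324 ∈ Z ✓, b = 8856 ∈ Z ✓.
(These identities are necessary conditions: they determine r and b for any design with these parameters, but do not by themselves prove that one exists.)

r = 324, b = 8856.


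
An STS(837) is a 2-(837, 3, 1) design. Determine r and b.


An STS(v) is a 2-(v, 3, 1) BIBD: block size k = 3, λ = 1.
Replication: r(k − 1) = λ(v − 1) ⇒ r·2 = 837 − 1 = 836 ⇒ r = 418.
Block count: b = v(v − 1)/6 = 837·836/6 = 699732/6 = 116622.

r = 418, b = 116622.


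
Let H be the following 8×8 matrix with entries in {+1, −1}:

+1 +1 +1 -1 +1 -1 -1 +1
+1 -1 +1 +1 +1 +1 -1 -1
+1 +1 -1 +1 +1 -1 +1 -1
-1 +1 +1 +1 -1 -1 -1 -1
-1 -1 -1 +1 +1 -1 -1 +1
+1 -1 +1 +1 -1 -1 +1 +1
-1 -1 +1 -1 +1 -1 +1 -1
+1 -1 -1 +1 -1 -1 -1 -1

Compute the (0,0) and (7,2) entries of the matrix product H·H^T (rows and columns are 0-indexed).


Row 0 of H: [1, 1, 1, -1, 1, -1, -1, 1].
Row 2 of H: [1, 1, -1, 1, 1, -1, 1, -1].
Row 7 of H: [1, -1, -1, 1, -1, -1, -1, -1].
(H·H^T)[0][0] = Σ_j H[0][j]·H[0][j] = (1)² + (1)² + (1)² + (-1)² + (1)² + (-1)² + (-1)² + (1)² = 1 + 1 + 1 + 1 + 1 + 1 + 1 + 1 = 8.
(H·H^T)[7][2] = Σ_j H[7][j]·H[2][j] = (1)·(1) + (-1)·(1) + (-1)·(-1) + (1)·(1) + (-1)·(1) + (-1)·(-1) + (-1)·(1) + (-1)·(-1) = 1 + -1 + 1 + 1 + -1 + 1 + -1 + 1 = 2.
Rows 7 and 2 are not orthogonal (dot product = 2 ≠ 0), so H is not a Hadamard matrix.

(0,0) entry = 8; (7,2) entry = 2.


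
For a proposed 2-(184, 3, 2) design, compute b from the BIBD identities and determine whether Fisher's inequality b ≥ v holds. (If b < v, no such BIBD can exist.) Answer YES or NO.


b = λv(v − 1)/(k(k − 1)) = 2·184·183/(3·2) = 67344/6 = 11224.
Compare with v = 184: b ≥ v, so Fisher's inequality holds.

YES


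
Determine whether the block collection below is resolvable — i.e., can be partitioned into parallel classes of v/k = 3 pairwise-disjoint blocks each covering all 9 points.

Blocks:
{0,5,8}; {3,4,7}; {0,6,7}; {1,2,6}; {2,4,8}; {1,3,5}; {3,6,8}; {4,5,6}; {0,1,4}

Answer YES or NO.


v = 9, block size k = 3, number of blocks = 9.
For resolvability, blocks must partition into parallel classes of size v/k = 3.
Total blocks must therefore be a multiple of 3: 9 = 3·3 + 0 ⇒ divisible ✓.
Consider block {3,6,8}. The only other block(s) in the collection disjoint from it are {0,1,4} — just 1 block(s). Any parallel class containing {3,6,8} would need 2 other blocks each disjoint from it, so no parallel class of size 3 can contain {3,6,8}.
Since every block must belong to some parallel class in a resolution, the collection cannot be partitioned into parallel classes.
Resolvable? NO.

NO


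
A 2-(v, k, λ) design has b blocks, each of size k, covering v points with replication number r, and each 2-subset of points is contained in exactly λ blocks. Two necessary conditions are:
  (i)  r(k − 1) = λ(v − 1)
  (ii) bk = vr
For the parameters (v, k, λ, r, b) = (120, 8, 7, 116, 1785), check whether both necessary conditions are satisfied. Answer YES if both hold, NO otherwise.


Condition (i): r(k − 1) = 116·7 = 812; λ(v − 1) = 7·119 = 833. Match? NO.
Condition (ii): bk = 1785·8 = 14280; vr = 120·116 = 13920. Match? NO.
Both conditions hold? NO.

NO


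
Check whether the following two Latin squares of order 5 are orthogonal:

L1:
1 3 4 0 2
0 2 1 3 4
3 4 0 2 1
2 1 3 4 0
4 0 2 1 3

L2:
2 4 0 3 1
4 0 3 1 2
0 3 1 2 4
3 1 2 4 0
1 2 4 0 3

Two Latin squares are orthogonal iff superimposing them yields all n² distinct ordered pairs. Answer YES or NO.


Form the n² = 25 superimposed pairs (L1[i][j], L2[i][j]), row by row (rows and columns indexed from 0):
row 0: (1,2) (3,4) (4,0) (0,3) (2,1)
row 1: (0,4) (2,0) (1,3) (3,1) (4,2)
row 2: (3,0) (4,3) (0,1) (2,2) (1,4)
row 3: (2,3) (1,1) (3,2) (4,4) (0,0)
row 4: (4,1) (0,2) (2,4) (1,0) (3,3)
Orthogonality requires all 25 pairs distinct.
Check by first coordinate: for each symbol s of L1, list the L2 entries in the n cells where L1 = s; they must all differ.
  L1 = 0: L2 entries (in reading order) 3, 4, 1, 0, 2 — all 5 distinct ✓
  L1 = 1: L2 entries (in reading order) 2, 3, 4, 1, 0 — all 5 distinct ✓
  L1 = 2: L2 entries (in reading order) 1, 0, 2, 3, 4 — all 5 distinct ✓
  L1 = 3: L2 entries (in reading order) 4, 1, 0, 2, 3 — all 5 distinct ✓
  L1 = 4: L2 entries (in reading order) 0, 2, 3, 4, 1 — all 5 distinct ✓
Every symbol of L1 meets every symbol of L2 exactly once, so all 25 pairs are distinct (25 of 25).
Conclusion: YES.

YES


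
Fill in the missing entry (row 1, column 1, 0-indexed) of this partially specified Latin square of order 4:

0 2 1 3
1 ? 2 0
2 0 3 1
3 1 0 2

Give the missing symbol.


Row 1 contains symbols [0, 1, 2] — missing [3].
Column 1 contains symbols [0, 1, 2] — missing [3].
The missing symbol must appear in both missing sets; intersection = [3].
Therefore the hidden value is 3.

Missing value = 3.


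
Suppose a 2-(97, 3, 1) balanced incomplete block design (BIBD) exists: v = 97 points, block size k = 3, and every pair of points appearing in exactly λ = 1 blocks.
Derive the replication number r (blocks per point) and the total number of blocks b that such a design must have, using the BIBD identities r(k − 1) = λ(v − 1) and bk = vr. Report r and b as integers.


Any 2-(v, k, λ) BIBD satisfies two necessary conditions:
  (i)  Each point sits in r blocks, and counting incidences through any fixed point gives r(k − 1) = λ(v − 1), so r = λ(v − 1)/(k − 1).
  (ii) Total incidences bk = vr, so b = vr/k.
Step 1: r = λ(v − 1)/(k − 1) = 1·(97 − 1)/(3 − 1) = 1·96/2 = 96/2 = 48.
Step 2: b = vr/k = 97·48/3 = 4656/3 = 1552.
Check integrality: r = 48 ∈ Z ✓, b = 1552 ∈ Z ✓.
(These identities are necessary conditions: they determine r and b for any design with these parameters, but do not by themselves prove that one exists.)

r = 48, b = 1552.


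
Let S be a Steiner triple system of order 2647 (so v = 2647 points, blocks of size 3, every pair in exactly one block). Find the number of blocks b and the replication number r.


An STS(v) is a 2-(v, 3, 1) BIBD: block size k = 3, λ = 1.
Replication: r(k − 1) = λ(v − 1) ⇒ r·2 = 2647 − 1 = 2646 ⇒ r = 1323.
Block count: b = v(v − 1)/6 = 2647·2646/6 = 7003962/6 = 1167327.

r = 1323, b = 1167327.


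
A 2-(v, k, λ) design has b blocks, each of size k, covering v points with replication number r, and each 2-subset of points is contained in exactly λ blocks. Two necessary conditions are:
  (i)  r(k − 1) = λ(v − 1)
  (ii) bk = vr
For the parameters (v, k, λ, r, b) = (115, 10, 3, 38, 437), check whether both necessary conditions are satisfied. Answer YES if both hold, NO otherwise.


Condition (i): r(k − 1) = 38·9 = 342; λ(v − 1) = 3·114 = 342. Match? YES.
Condition (ii): bk = 437·10 = 4370; vr = 115·38 = 4370. Match? YES.
Both conditions hold? YES.

YES


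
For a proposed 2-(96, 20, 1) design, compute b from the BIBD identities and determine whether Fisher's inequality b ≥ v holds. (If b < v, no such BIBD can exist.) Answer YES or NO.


b = λv(v − 1)/(k(k − 1)) = 1·96·95/(20·19) = 9120/380 = 24.
Compare with v = 96: b < v, so Fisher's inequality fails.

NO


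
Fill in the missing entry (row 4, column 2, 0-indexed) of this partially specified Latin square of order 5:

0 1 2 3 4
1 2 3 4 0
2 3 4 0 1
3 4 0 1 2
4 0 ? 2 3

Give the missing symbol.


Row 4 contains symbols [0, 2, 3, 4] — missing [1].
Column 2 contains symbols [0, 2, 3, 4] — missing [1].
The missing symbol must appear in both missing sets; intersection = [1].
Therefore the hidden value is 1.

Missing value = 1.


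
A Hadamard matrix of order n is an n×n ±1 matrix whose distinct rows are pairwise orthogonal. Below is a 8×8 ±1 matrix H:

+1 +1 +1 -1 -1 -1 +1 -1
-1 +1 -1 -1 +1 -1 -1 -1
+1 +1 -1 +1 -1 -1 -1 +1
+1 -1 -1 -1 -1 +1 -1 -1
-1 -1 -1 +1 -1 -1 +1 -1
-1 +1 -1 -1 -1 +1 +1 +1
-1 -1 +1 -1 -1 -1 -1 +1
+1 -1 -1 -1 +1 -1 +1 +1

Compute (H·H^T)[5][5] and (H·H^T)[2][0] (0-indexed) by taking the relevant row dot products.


Row 0 of H: [1, 1, 1, -1, -1, -1, 1, -1].
Row 2 of H: [1, 1, -1, 1, -1, -1, -1, 1].
Row 5 of H: [-1, 1, -1, -1, -1, 1, 1, 1].
(H·H^T)[5][5] = Σ_j H[5][j]·H[5][j] = (-1)² + (1)² + (-1)² + (-1)² + (-1)² + (1)² + (1)² + (1)² = 1 + 1 + 1 + 1 + 1 + 1 + 1 + 1 = 8.
(H·H^T)[2][0] = Σ_j H[2][j]·H[0][j] = (1)·(1) + (1)·(1) + (-1)·(1) + (1)·(-1) + (-1)·(-1) + (-1)·(-1) + (-1)·(1) + (1)·(-1) = 1 + 1 + -1 + -1 + 1 + 1 + -1 + -1 = 0.
So rows 2 and 0 are orthogonal; the diagonal entry equals n = 8.

(5,5) entry = 8; (2,0) entry = 0.


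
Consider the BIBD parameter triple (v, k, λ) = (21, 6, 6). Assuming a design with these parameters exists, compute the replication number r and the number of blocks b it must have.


Any 2-(v, k, λ) BIBD satisfies two necessary conditions:
  (i)  Each point sits in r blocks, and counting incidences through any fixed point gives r(k − 1) = λ(v − 1), so r = λ(v − 1)/(k − 1).
  (ii) Total incidences bk = vr, so b = vr/k.
Step 1: r = λ(v − 1)/(k − 1) = 6·(21 − 1)/(6 − 1) = 6·20/5 = 120/5 = 24.
Step 2: b = vr/k = 21·24/6 = 504/6 = 84.
Check integrality: r = 24 ∈ Z ✓, b = 84 ∈ Z ✓.
(These identities are necessary conditions: they determine r and b for any design with these parameters, but do not by themselves prove that one exists.)

r = 24, b = 84.


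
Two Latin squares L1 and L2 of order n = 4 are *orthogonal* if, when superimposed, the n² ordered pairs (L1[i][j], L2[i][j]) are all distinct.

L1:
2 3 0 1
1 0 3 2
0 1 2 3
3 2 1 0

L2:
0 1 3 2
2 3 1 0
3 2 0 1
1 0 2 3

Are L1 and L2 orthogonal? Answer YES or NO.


Form the n² = 16 superimposed pairs (L1[i][j], L2[i][j]), row by row (rows and columns indexed from 0):
row 0: (2,0) (3,1) (0,3) (1,2)
row 1: (1,2) (0,3) (3,1) (2,0)
row 2: (0,3) (1,2) (2,0) (3,1)
row 3: (3,1) (2,0) (1,2) (0,3)
Orthogonality requires all 16 pairs distinct.
But the pair (1,2) repeats: cell (0,3) has L1 = 1, L2 = 2, and cell (1,0) has L1 = 1, L2 = 2.
A repeated pair means some other pair never occurs (only 4 distinct pairs out of 16), so the squares are not orthogonal.
Conclusion: NO.

NO


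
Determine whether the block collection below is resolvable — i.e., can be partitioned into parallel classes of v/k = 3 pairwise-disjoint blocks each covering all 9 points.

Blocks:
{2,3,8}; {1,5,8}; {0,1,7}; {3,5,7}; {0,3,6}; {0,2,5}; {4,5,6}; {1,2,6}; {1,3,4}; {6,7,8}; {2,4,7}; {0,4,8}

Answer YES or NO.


v = 9, block size k = 3, number of blocks = 12.
For resolvability, blocks must partition into parallel classes of size v/k = 3.
Total blocks must therefore be a multiple of 3: 12 = 3·4 + 0 ⇒ divisible ✓.
Greedy packing gives 4 candidate class(es). Each should be a full parallel class (size 3, covers all 9 points).
  Class 1 (3 blocks): {2,3,8}; {0,1,7}; {4,5,6}. Points covered: [0, 1, 2, 3, 4, 5, 6, 7, 8].
  Class 2 (3 blocks): {1,5,8}; {0,3,6}; {2,4,7}. Points covered: [0, 1, 2, 3, 4, 5, 6, 7, 8].
  Class 3 (3 blocks): {3,5,7}; {1,2,6}; {0,4,8}. Points covered: [0, 1, 2, 3, 4, 5, 6, 7, 8].
  Class 4 (3 blocks): {0,2,5}; {1,3,4}; {6,7,8}. Points covered: [0, 1, 2, 3, 4, 5, 6, 7, 8].
All classes full (size 3)? YES. All classes cover every point? YES.
Resolvable? YES.

YES


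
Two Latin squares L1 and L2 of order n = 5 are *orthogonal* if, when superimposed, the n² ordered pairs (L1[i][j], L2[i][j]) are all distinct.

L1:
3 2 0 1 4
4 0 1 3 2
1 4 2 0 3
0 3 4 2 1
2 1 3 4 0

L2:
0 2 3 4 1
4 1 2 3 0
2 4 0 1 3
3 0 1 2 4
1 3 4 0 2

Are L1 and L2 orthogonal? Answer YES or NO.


Form the n² = 25 superimposed pairs (L1[i][j], L2[i][j]), row by row (rows and columns indexed from 0):
row 0: (3,0) (2,2) (0,3) (1,4) (4,1)
row 1: (4,4) (0,1) (1,2) (3,3) (2,0)
row 2: (1,2) (4,4) (2,0) (0,1) (3,3)
row 3: (0,3) (3,0) (4,1) (2,2) (1,4)
row 4: (2,1) (1,3) (3,4) (4,0) (0,2)
Orthogonality requires all 25 pairs distinct.
But the pair (1,2) repeats: cell (1,2) has L1 = 1, L2 = 2, and cell (2,0) has L1 = 1, L2 = 2.
A repeated pair means some other pair never occurs (only 15 distinct pairs out of 25), so the squares are not orthogonal.
Conclusion: NO.

NO


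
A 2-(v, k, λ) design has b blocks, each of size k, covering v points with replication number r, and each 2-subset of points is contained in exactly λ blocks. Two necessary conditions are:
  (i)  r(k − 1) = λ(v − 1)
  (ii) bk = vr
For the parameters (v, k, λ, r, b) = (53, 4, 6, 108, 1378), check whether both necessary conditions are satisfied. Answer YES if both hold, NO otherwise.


Condition (i): r(k − 1) = 108·3 = 324; λ(v − 1) = 6·52 = 312. Match? NO.
Condition (ii): bk = 1378·4 = 5512; vr = 53·108 = 5724. Match? NO.
Both conditions hold? NO.

NO


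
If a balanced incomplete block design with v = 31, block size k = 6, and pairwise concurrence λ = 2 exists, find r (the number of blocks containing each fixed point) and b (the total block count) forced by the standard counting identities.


Any 2-(v, k, λ) BIBD satisfies two necessary conditions:
  (i)  Each point sits in r blocks, and counting incidences through any fixed point gives r(k − 1) = λ(v − 1), so r = λ(v − 1)/(k − 1).
  (ii) Total incidences bk = vr, so b = vr/k.
Step 1: r = λ(v − 1)/(k − 1) = 2·(31 − 1)/(6 − 1) = 2·30/5 = 60/5 = 12.
Step 2: b = vr/k = 31·12/6 = 372/6 = 62.
Check integrality: r = 12 ∈ Z ✓, b = 62 ∈ Z ✓.
(These identities are necessary conditions: they determine r and b for any design with these parameters, but do not by themselves prove that one exists.)

r = 12, b = 62.


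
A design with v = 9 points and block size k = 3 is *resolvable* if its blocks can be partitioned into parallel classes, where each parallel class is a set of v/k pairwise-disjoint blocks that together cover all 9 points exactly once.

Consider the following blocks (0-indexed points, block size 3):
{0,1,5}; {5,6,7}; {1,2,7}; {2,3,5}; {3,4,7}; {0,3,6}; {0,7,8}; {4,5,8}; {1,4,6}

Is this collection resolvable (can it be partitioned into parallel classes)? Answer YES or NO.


v = 9, block size k = 3, number of blocks = 9.
For resolvability, blocks must partition into parallel classes of size v/k = 3.
Total blocks must therefore be a multiple of 3: 9 = 3·3 + 0 ⇒ divisible ✓.
Consider block {0,1,5}. The only other block(s) in the collection disjoint from it are {3,4,7} — just 1 block(s). Any parallel class containing {0,1,5} would need 2 other blocks each disjoint from it, so no parallel class of size 3 can contain {0,1,5}.
Since every block must belong to some parallel class in a resolution, the collection cannot be partitioned into parallel classes.
Resolvable? NO.

NO


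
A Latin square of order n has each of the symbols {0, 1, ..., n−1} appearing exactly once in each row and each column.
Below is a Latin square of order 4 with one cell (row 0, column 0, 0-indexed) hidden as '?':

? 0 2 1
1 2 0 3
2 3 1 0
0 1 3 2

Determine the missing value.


Row 0 contains symbols [0, 1, 2] — missing [3].
Column 0 contains symbols [0, 1, 2] — missing [3].
The missing symbol must appear in both missing sets; intersection = [3].
Therefore the hidden value is 3.

Missing value = 3.


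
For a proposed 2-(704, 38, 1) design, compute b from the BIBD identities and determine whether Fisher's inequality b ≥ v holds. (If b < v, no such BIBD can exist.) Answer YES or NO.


r = λ(v − 1)/(k − 1) = 1·703/37 = 19.
b = vr/k = 704·19/38 = 352.
Fisher's inequality: b ≥ v ⇔ 352 ≥ 704? NO.

NO


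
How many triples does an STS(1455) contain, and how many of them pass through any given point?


An STS(v) is a 2-(v, 3, 1) BIBD: block size k = 3, λ = 1.
Replication: r(k − 1) = λ(v − 1) ⇒ r·2 = 1455 − 1 = 1454 ⇒ r = 727.
Block count: b = v(v − 1)/6 = 1455·1454/6 = 2115570/6 = 352595.

r = 727, b = 352595.


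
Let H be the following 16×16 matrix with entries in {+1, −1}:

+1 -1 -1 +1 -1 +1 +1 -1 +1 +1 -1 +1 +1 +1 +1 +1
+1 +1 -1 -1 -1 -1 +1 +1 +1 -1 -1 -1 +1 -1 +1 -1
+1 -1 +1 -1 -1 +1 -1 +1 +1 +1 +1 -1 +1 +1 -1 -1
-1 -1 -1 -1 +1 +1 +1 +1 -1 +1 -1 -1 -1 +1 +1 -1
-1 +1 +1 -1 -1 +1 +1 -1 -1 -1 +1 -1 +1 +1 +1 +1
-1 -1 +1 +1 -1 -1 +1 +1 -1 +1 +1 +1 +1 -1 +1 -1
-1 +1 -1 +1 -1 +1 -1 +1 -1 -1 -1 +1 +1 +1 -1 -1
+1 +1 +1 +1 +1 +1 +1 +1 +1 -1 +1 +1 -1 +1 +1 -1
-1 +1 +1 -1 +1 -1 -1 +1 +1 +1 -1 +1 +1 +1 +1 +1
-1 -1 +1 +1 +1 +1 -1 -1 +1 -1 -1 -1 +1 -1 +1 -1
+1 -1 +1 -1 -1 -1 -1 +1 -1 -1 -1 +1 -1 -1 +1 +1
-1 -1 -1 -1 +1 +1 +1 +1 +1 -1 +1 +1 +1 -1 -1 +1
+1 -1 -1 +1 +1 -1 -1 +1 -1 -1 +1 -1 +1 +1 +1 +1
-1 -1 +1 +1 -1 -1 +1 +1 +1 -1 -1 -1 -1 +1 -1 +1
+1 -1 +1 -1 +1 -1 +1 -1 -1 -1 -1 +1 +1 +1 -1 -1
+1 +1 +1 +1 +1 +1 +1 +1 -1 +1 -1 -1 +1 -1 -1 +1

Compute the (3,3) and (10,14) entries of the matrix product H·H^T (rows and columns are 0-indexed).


Row 3 of H: [-1, -1, -1, -1, 1, 1, 1, 1, -1, 1, -1, -1, -1, 1, 1, -1].
Row 10 of H: [1, -1, 1, -1, -1, -1, -1, 1, -1, -1, -1, 1, -1, -1, 1, 1].
Row 14 of H: [1, -1, 1, -1, 1, -1, 1, -1, -1, -1, -1, 1, 1, 1, -1, -1].
(H·H^T)[3][3] = Σ_j H[3][j]·H[3][j] = (-1)² + (-1)² + (-1)² + (-1)² + (1)² + (1)² + (1)² + (1)² + (-1)² + (1)² + (-1)² + (-1)² + (-1)² + (1)² + (1)² + (-1)² = 1 + 1 + 1 + 1 + 1 + 1 + 1 + 1 + 1 + 1 + 1 + 1 + 1 + 1 + 1 + 1 = 16.
(H·H^T)[10][14] = Σ_j H[10][j]·H[14][j] = (1)·(1) + (-1)·(-1) + (1)·(1) + (-1)·(-1) + (-1)·(1) + (-1)·(-1) + (-1)·(1) + (1)·(-1) + (-1)·(-1) + (-1)·(-1) + (-1)·(-1) + (1)·(1) + (-1)·(1) + (-1)·(1) + (1)·(-1) + (1)·(-1) = 1 + 1 + 1 + 1 + -1 + 1 + -1 + -1 + 1 + 1 + 1 + 1 + -1 + -1 + -1 + -1 = 2.
Rows 10 and 14 are not orthogonal (dot product = 2 ≠ 0), so H is not a Hadamard matrix.

(3,3) entry = 16; (10,14) entry = 2.


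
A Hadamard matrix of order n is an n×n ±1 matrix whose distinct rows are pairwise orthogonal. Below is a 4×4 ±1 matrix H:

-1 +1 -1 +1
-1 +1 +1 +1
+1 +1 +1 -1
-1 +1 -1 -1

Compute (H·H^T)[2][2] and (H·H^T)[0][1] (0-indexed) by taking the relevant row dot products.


Row 0 of H: [-1, 1, -1, 1].
Row 1 of H: [-1, 1, 1, 1].
Row 2 of H: [1, 1, 1, -1].
(H·H^T)[2][2] = Σ_j H[2][j]·H[2][j] = (1)² + (1)² + (1)² + (-1)² = 1 + 1 + 1 + 1 = 4.
(H·H^T)[0][1] = Σ_j H[0][j]·H[1][j] = (-1)·(-1) + (1)·(1) + (-1)·(1) + (1)·(1) = 1 + 1 + -1 + 1 = 2.
Rows 0 and 1 are not orthogonal (dot product = 2 ≠ 0), so H is not a Hadamard matrix.

(2,2) entry = 4; (0,1) entry = 2.


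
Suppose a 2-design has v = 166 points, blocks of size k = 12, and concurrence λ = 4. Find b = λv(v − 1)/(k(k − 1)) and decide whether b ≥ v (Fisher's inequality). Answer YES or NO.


r = λ(v − 1)/(k − 1) = 4·165/11 = 60.
b = vr/k = 166·60/12 = 830.
Fisher's inequality: b ≥ v ⇔ 830 ≥ 166? YES.

YES


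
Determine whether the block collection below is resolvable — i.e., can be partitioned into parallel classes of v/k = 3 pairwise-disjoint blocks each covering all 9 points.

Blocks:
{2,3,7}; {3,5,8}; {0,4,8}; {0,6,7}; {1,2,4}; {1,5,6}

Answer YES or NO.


v = 9, block size k = 3, number of blocks = 6.
For resolvability, blocks must partition into parallel classes of size v/k = 3.
Total blocks must therefore be a multiple of 3: 6 = 3·2 + 0 ⇒ divisible ✓.
Greedy packing gives 2 candidate class(es). Each should be a full parallel class (size 3, covers all 9 points).
  Class 1 (3 blocks): {2,3,7}; {0,4,8}; {1,5,6}. Points covered: [0, 1, 2, 3, 4, 5, 6, 7, 8].
  Class 2 (3 blocks): {3,5,8}; {0,6,7}; {1,2,4}. Points covered: [0, 1, 2, 3, 4, 5, 6, 7, 8].
All classes full (size 3)? YES. All classes cover every point? YES.
Resolvable? YES.

YES


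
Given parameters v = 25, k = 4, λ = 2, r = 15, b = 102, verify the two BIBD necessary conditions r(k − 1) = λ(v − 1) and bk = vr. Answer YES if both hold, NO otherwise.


Condition (i): r(k − 1) = 15·3 = 45; λ(v − 1) = 2·24 = 48. Match? NO.
Condition (ii): bk = 102·4 = 408; vr = 25·15 = 375. Match? NO.
Both conditions hold? NO.

NO


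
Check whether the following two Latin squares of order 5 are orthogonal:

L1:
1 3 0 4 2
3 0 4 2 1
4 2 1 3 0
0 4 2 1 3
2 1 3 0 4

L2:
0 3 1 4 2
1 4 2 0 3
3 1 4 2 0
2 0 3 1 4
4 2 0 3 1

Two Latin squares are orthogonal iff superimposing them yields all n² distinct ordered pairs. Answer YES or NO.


Form the n² = 25 superimposed pairs (L1[i][j], L2[i][j]), row by row (rows and columns indexed from 0):
row 0: (1,0) (3,3) (0,1) (4,4) (2,2)
row 1: (3,1) (0,4) (4,2) (2,0) (1,3)
row 2: (4,3) (2,1) (1,4) (3,2) (0,0)
row 3: (0,2) (4,0) (2,3) (1,1) (3,4)
row 4: (2,4) (1,2) (3,0) (0,3) (4,1)
Orthogonality requires all 25 pairs distinct.
Check by first coordinate: for each symbol s of L1, list the L2 entries in the n cells where L1 = s; they must all differ.
  L1 = 0: L2 entries (in reading order) 1, 4, 0, 2, 3 — all 5 distinct ✓
  L1 = 1: L2 entries (in reading order) 0, 3, 4, 1, 2 — all 5 distinct ✓
  L1 = 2: L2 entries (in reading order) 2, 0, 1, 3, 4 — all 5 distinct ✓
  L1 = 3: L2 entries (in reading order) 3, 1, 2, 4, 0 — all 5 distinct ✓
  L1 = 4: L2 entries (in reading order) 4, 2, 3, 0, 1 — all 5 distinct ✓
Every symbol of L1 meets every symbol of L2 exactly once, so all 25 pairs are distinct (25 of 25).
Conclusion: YES.

YES


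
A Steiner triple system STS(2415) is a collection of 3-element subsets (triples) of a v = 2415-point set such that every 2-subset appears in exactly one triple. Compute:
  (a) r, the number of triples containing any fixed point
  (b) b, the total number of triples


An STS(v) is a 2-(v, 3, 1) BIBD: block size k = 3, λ = 1.
Replication: r(k − 1) = λ(v − 1) ⇒ r·2 = 2415 − 1 = 2414 ⇒ r = 1207.
Block count: bk = vr ⇒ b·3 = 2415·1207 = 2914905 ⇒ b = 971635.

r = 1207, b = 971635.


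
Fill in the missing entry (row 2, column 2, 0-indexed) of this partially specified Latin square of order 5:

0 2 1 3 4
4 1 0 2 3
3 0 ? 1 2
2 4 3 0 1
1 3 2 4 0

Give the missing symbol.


Row 2 contains symbols [0, 1, 2, 3] — missing [4].
Column 2 contains symbols [0, 1, 2, 3] — missing [4].
The missing symbol must appear in both missing sets; intersection = [4].
Therefore the hidden value is 4.

Missing value = 4.


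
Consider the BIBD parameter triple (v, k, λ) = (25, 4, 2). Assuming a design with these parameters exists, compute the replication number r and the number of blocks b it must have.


Any 2-(v, k, λ) BIBD satisfies two necessary conditions:
  (i)  Each point sits in r blocks, and counting incidences through any fixed point gives r(k − 1) = λ(v − 1), so r = λ(v − 1)/(k − 1).
  (ii) Total incidences bk = vr, so b = vr/k.
Step 1: r = λ(v − 1)/(k − 1) = 2·(25 − 1)/(4 − 1) = 2·24/3 = 48/3 = 16.
Step 2: b = vr/k = 25·16/4 = 400/4 = 100.
Check integrality: r = 16 ∈ Z ✓, b = 100 ∈ Z ✓.
(These identities are necessary conditions: they determine r and b for any design with these parameters, but do not by themselves prove that one exists.)

r = 16, b = 100.


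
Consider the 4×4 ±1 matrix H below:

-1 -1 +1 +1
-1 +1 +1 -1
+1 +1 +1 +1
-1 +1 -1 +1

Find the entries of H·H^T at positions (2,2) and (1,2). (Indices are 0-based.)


Row 1 of H: [-1, 1, 1, -1].
Row 2 of H: [1, 1, 1, 1].
(H·H^T)[2][2] = Σ_j H[2][j]·H[2][j] = (1)² + (1)² + (1)² + (1)² = 1 + 1 + 1 + 1 = 4.
(H·H^T)[1][2] = Σ_j H[1][j]·H[2][j] = (-1)·(1) + (1)·(1) + (1)·(1) + (-1)·(1) = -1 + 1 + 1 + -1 = 0.
So rows 1 and 2 are orthogonal; the diagonal entry equals n = 4.

(2,2) entry = 4; (1,2) entry = 0.


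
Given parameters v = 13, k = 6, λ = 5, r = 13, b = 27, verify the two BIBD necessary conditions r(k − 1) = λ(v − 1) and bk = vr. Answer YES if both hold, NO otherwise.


Condition (i): r(k − 1) = 13·5 = 65; λ(v − 1) = 5·12 = 60. Match? NO.
Condition (ii): bk = 27·6 = 162; vr = 13·13 = 169. Match? NO.
Both conditions hold? NO.

NO


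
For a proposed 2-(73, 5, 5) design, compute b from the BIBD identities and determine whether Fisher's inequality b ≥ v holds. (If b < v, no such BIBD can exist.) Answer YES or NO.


r = λ(v − 1)/(k − 1) = 5·72/4 = 90.
b = vr/k = 73·90/5 = 1314.
Fisher's inequality: b ≥ v ⇔ 1314 ≥ 73? YES.

YES


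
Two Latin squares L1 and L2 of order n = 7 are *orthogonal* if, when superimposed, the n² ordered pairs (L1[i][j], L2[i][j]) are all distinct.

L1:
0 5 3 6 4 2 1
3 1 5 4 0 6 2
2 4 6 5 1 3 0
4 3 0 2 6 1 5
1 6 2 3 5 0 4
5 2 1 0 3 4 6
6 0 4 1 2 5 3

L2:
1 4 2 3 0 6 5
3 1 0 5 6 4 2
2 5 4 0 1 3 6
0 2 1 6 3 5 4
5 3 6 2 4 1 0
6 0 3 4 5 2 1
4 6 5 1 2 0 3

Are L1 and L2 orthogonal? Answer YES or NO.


Form the n² = 49 superimposed pairs (L1[i][j], L2[i][j]), row by row (rows and columns indexed from 0):
row 0: (0,1) (5,4) (3,2) (6,3) (4,0) (2,6) (1,5)
row 1: (3,3) (1,1) (5,0) (4,5) (0,6) (6,4) (2,2)
row 2: (2,2) (4,5) (6,4) (5,0) (1,1) (3,3) (0,6)
row 3: (4,0) (3,2) (0,1) (2,6) (6,3) (1,5) (5,4)
row 4: (1,5) (6,3) (2,6) (3,2) (5,4) (0,1) (4,0)
row 5: (5,6) (2,0) (1,3) (0,4) (3,5) (4,2) (6,1)
row 6: (6,4) (0,6) (4,5) (1,1) (2,2) (5,0) (3,3)
Orthogonality requires all 49 pairs distinct.
But the pair (2,2) repeats: cell (1,6) has L1 = 2, L2 = 2, and cell (2,0) has L1 = 2, L2 = 2.
A repeated pair means some other pair never occurs (only 21 distinct pairs out of 49), so the squares are not orthogonal.
Conclusion: NO.

NO


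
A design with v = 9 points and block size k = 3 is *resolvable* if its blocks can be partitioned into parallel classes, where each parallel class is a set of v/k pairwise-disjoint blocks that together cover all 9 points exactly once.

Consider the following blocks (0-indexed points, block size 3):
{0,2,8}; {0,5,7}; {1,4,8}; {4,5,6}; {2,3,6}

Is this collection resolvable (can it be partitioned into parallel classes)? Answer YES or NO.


v = 9, block size k = 3, number of blocks = 5.
For resolvability, blocks must partition into parallel classes of size v/k = 3.
Total blocks must therefore be a multiple of 3: 5 = 3·1 + 2 ⇒ not divisible ✗.
Resolvable? NO.

NO


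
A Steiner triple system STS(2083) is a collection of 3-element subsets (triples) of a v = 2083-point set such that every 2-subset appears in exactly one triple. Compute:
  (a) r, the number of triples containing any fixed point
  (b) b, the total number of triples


An STS(v) is a 2-(v, 3, 1) BIBD: block size k = 3, λ = 1.
Replication: r(k − 1) = λ(v − 1) ⇒ r·2 = 2083 − 1 = 2082 ⇒ r = 1041.
Block count: bk = vr ⇒ b·3 = 2083·1041 = 2168403 ⇒ b = 722801.

r = 1041, b = 722801.


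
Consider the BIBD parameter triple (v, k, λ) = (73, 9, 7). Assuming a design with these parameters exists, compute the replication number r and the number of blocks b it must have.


Any 2-(v, k, λ) BIBD satisfies two necessary conditions:
  (i)  Each point sits in r blocks, and counting incidences through any fixed point gives r(k − 1) = λ(v − 1), so r = λ(v − 1)/(k − 1).
  (ii) Total incidences bk = vr, so b = vr/k.
Step 1: r = λ(v − 1)/(k − 1) = 7·(73 − 1)/(9 − 1) = 7·72/8 = 504/8 = 63.
Step 2: b = vr/k = 73·63/9 = 4599/9 = 511.
Check integrality: r = 63 ∈ Z ✓, b = 511 ∈ Z ✓.
(These identities are necessary conditions: they determine r and b for any design with these parameters, but do not by themselves prove that one exists.)

r = 63, b = 511.


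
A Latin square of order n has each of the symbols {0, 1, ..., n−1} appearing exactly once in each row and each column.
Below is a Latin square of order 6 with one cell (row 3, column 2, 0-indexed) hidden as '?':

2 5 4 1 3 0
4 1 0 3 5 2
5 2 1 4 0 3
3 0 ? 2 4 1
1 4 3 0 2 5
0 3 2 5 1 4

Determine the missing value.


Row 3 contains symbols [0, 1, 2, 3, 4] — missing [5].
Column 2 contains symbols [0, 1, 2, 3, 4] — missing [5].
The missing symbol must appear in both missing sets; intersection = [5].
Therefore the hidden value is 5.

Missing value = 5.


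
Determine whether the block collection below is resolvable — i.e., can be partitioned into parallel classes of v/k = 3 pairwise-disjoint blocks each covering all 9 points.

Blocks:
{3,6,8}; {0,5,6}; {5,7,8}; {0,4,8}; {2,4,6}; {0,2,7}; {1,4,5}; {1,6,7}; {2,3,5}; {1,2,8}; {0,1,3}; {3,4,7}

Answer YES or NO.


v = 9, block size k = 3, number of blocks = 12.
For resolvability, blocks must partition into parallel classes of size v/k = 3.
Total blocks must therefore be a multiple of 3: 12 = 3·4 + 0 ⇒ divisible ✓.
Greedy packing gives 4 candidate class(es). Each should be a full parallel class (size 3, covers all 9 points).
  Class 1 (3 blocks): {3,6,8}; {0,2,7}; {1,4,5}. Points covered: [0, 1, 2, 3, 4, 5, 6, 7, 8].
  Class 2 (3 blocks): {0,5,6}; {1,2,8}; {3,4,7}. Points covered: [0, 1, 2, 3, 4, 5, 6, 7, 8].
  Class 3 (3 blocks): {5,7,8}; {2,4,6}; {0,1,3}. Points covered: [0, 1, 2, 3, 4, 5, 6, 7, 8].
  Class 4 (3 blocks): {0,4,8}; {1,6,7}; {2,3,5}. Points covered: [0, 1, 2, 3, 4, 5, 6, 7, 8].
All classes full (size 3)? YES. All classes cover every point? YES.
Resolvable? YES.

YES


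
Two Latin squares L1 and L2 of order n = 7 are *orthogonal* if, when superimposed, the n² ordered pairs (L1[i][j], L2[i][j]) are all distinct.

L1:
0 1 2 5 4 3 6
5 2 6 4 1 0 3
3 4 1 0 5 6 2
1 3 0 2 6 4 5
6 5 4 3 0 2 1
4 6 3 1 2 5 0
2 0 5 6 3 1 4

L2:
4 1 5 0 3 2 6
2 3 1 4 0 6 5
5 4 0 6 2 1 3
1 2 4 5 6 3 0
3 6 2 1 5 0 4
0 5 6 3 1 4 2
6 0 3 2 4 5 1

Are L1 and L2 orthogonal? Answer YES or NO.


Form the n² = 49 superimposed pairs (L1[i][j], L2[i][j]), row by row (rows and columns indexed from 0):
row 0: (0,4) (1,1) (2,5) (5,0) (4,3) (3,2) (6,6)
row 1: (5,2) (2,3) (6,1) (4,4) (1,0) (0,6) (3,5)
row 2: (3,5) (4,4) (1,0) (0,6) (5,2) (6,1) (2,3)
row 3: (1,1) (3,2) (0,4) (2,5) (6,6) (4,3) (5,0)
row 4: (6,3) (5,6) (4,2) (3,1) (0,5) (2,0) (1,4)
row 5: (4,0) (6,5) (3,6) (1,3) (2,1) (5,4) (0,2)
row 6: (2,6) (0,0) (5,3) (6,2) (3,4) (1,5) (4,1)
Orthogonality requires all 49 pairs distinct.
But the pair (3,5) repeats: cell (1,6) has L1 = 3, L2 = 5, and cell (2,0) has L1 = 3, L2 = 5.
A repeated pair means some other pair never occurs (only 35 distinct pairs out of 49), so the squares are not orthogonal.
Conclusion: NO.

NO


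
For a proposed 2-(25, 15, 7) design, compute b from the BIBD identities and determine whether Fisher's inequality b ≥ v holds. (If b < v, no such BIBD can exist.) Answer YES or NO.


r = λ(v − 1)/(k − 1) = 7·24/14 = 12.
b = vr/k = 25·12/15 = 20.
Fisher's inequality: b ≥ v ⇔ 20 ≥ 25? NO.

NO


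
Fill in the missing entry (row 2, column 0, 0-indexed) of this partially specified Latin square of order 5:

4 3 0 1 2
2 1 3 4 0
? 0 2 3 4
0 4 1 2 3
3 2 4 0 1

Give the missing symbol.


Row 2 contains symbols [0, 2, 3, 4] — missing [1].
Column 0 contains symbols [0, 2, 3, 4] — missing [1].
The missing symbol must appear in both missing sets; intersection = [1].
Therefore the hidden value is 1.

Missing value = 1.


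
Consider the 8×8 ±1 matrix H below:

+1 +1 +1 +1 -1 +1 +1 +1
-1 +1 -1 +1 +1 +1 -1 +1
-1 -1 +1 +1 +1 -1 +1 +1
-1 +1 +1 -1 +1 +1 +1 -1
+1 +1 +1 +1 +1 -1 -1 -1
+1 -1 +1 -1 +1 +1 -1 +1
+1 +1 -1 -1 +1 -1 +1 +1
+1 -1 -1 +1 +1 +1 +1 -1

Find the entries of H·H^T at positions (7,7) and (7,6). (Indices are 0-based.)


Row 6 of H: [1, 1, -1, -1, 1, -1, 1, 1].
Row 7 of H: [1, -1, -1, 1, 1, 1, 1, -1].
(H·H^T)[7][7] = Σ_j H[7][j]·H[7][j] = (1)² + (-1)² + (-1)² + (1)² + (1)² + (1)² + (1)² + (-1)² = 1 + 1 + 1 + 1 + 1 + 1 + 1 + 1 = 8.
(H·H^T)[7][6] = Σ_j H[7][j]·H[6][j] = (1)·(1) + (-1)·(1) + (-1)·(-1) + (1)·(-1) + (1)·(1) + (1)·(-1) + (1)·(1) + (-1)·(1) = 1 + -1 + 1 + -1 + 1 + -1 + 1 + -1 = 0.
So rows 7 and 6 are orthogonal; the diagonal entry equals n = 8.

(7,7) entry = 8; (7,6) entry = 0.


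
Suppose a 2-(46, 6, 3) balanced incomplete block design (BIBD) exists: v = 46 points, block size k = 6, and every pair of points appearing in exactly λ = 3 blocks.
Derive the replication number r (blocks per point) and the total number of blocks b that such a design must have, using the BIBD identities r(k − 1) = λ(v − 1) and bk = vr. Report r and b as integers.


Any 2-(v, k, λ) BIBD satisfies two necessary conditions:
  (i)  Each point sits in r blocks, and counting incidences through any fixed point gives r(k − 1) = λ(v − 1), so r = λ(v − 1)/(k − 1).
  (ii) Total incidences bk = vr, so b = vr/k.
Step 1: r = λ(v − 1)/(k − 1) = 3·(46 − 1)/(6 − 1) = 3·45/5 = 135/5 = 27.
Step 2: b = vr/k = 46·27/6 = 1242/6 = 207.
Check integrality: r = 27 ∈ Z ✓, b = 207 ∈ Z ✓.
(These identities are necessary conditions: they determine r and b for any design with these parameters, but do not by themselves prove that one exists.)

r = 27, b = 207.
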